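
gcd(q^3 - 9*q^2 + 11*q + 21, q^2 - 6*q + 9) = q - 3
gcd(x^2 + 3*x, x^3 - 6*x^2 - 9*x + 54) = x + 3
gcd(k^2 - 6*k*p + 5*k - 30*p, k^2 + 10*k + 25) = k + 5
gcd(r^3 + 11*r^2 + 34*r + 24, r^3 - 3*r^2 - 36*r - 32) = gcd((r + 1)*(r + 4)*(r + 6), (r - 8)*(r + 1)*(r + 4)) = r^2 + 5*r + 4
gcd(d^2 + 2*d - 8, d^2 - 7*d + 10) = d - 2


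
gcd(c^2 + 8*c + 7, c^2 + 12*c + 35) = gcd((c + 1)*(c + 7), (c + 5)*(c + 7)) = c + 7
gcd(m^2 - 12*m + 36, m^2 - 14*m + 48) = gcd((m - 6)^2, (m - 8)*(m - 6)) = m - 6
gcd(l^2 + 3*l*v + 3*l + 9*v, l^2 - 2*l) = 1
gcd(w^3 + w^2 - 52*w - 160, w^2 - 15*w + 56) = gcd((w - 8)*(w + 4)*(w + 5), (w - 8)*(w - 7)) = w - 8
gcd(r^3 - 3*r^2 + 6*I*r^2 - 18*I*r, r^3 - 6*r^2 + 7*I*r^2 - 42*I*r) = r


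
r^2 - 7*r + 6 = (r - 6)*(r - 1)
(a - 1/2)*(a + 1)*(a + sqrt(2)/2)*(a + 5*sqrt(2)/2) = a^4 + a^3/2 + 3*sqrt(2)*a^3 + 2*a^2 + 3*sqrt(2)*a^2/2 - 3*sqrt(2)*a/2 + 5*a/4 - 5/4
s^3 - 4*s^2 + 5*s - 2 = (s - 2)*(s - 1)^2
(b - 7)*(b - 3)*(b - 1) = b^3 - 11*b^2 + 31*b - 21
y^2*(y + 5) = y^3 + 5*y^2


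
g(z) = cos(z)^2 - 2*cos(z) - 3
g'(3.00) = 0.56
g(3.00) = -0.04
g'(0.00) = 0.00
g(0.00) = -4.00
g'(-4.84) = 1.73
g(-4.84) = -3.24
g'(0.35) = 0.04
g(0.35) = -4.00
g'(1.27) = 1.34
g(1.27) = -3.50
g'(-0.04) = -0.00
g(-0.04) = -4.00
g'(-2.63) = -1.83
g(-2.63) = -0.50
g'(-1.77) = -2.35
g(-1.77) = -2.57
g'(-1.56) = -1.98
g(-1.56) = -3.02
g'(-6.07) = 0.01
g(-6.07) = -4.00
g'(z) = -2*sin(z)*cos(z) + 2*sin(z)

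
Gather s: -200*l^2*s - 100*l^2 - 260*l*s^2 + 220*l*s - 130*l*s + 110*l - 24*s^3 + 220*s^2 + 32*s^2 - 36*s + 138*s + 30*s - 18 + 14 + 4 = -100*l^2 + 110*l - 24*s^3 + s^2*(252 - 260*l) + s*(-200*l^2 + 90*l + 132)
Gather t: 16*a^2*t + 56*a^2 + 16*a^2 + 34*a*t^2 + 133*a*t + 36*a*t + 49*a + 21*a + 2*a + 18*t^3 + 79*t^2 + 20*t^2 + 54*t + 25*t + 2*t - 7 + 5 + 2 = 72*a^2 + 72*a + 18*t^3 + t^2*(34*a + 99) + t*(16*a^2 + 169*a + 81)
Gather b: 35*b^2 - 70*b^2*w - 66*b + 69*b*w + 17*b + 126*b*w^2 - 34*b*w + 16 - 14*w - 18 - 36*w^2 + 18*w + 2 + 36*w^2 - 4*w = b^2*(35 - 70*w) + b*(126*w^2 + 35*w - 49)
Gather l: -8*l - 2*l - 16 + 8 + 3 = -10*l - 5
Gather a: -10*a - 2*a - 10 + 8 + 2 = -12*a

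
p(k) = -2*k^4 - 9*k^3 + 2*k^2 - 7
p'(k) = -8*k^3 - 27*k^2 + 4*k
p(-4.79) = -24.86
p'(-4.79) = 240.57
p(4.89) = -2155.12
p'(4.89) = -1561.51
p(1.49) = -42.19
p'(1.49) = -80.45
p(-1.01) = 2.23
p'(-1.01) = -23.34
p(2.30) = -161.89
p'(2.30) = -230.97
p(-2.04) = 43.09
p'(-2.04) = -52.61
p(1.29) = -28.53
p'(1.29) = -56.94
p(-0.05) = -6.99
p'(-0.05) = -0.27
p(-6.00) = -583.00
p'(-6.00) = 732.00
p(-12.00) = -25639.00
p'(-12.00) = 9888.00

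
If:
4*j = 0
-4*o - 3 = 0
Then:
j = 0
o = -3/4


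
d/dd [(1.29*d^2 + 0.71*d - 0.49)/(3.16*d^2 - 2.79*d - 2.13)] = (-5.8427*d^2 - 2.3986*d - 2.8794)/(9.9856*d^4 - 17.6328*d^3 - 5.6775*d^2 + 11.8854*d + 4.5369)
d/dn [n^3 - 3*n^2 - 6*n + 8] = 3*n^2 - 6*n - 6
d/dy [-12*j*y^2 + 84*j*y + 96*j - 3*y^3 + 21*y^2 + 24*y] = -24*j*y + 84*j - 9*y^2 + 42*y + 24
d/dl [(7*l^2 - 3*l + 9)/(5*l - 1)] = 7*(5*l^2 - 2*l - 6)/(25*l^2 - 10*l + 1)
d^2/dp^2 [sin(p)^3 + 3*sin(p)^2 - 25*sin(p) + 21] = -9*sin(p)^3 - 12*sin(p)^2 + 31*sin(p) + 6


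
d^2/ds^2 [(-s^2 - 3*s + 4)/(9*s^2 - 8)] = 2*(-243*s^3 + 756*s^2 - 648*s + 224)/(729*s^6 - 1944*s^4 + 1728*s^2 - 512)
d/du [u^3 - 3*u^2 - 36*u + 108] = 3*u^2 - 6*u - 36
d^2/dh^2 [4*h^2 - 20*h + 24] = 8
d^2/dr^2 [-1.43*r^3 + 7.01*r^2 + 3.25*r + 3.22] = 14.02 - 8.58*r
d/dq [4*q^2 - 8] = 8*q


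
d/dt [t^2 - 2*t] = 2*t - 2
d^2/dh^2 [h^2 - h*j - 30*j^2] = 2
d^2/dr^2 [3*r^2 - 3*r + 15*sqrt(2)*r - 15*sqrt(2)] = 6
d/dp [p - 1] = 1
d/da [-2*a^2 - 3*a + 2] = -4*a - 3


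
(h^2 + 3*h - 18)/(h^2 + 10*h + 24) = (h - 3)/(h + 4)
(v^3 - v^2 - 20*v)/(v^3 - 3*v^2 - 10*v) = (v + 4)/(v + 2)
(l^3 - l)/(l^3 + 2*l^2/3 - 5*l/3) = 3*(l + 1)/(3*l + 5)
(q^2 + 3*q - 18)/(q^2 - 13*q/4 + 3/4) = 4*(q + 6)/(4*q - 1)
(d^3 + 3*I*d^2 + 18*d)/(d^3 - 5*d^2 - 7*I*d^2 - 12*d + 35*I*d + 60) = d*(d + 6*I)/(d^2 - d*(5 + 4*I) + 20*I)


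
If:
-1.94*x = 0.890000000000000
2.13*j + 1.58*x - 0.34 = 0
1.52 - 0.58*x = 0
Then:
No Solution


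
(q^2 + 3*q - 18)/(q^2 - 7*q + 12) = (q + 6)/(q - 4)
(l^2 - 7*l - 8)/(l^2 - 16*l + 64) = (l + 1)/(l - 8)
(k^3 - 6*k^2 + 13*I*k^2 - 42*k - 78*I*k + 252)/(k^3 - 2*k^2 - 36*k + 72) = (k^2 + 13*I*k - 42)/(k^2 + 4*k - 12)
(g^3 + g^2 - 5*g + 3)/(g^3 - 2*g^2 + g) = (g + 3)/g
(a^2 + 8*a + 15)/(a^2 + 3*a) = (a + 5)/a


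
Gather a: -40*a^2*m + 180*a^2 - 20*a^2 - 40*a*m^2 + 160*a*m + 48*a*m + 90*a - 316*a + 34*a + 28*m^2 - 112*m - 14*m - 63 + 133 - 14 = a^2*(160 - 40*m) + a*(-40*m^2 + 208*m - 192) + 28*m^2 - 126*m + 56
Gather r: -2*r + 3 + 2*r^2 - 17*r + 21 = 2*r^2 - 19*r + 24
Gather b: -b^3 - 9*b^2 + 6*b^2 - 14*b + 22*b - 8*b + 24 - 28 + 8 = -b^3 - 3*b^2 + 4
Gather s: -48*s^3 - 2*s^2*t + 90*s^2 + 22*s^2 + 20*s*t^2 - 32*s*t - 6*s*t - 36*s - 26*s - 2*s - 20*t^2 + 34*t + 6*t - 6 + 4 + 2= -48*s^3 + s^2*(112 - 2*t) + s*(20*t^2 - 38*t - 64) - 20*t^2 + 40*t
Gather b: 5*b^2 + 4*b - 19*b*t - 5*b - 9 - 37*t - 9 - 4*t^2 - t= 5*b^2 + b*(-19*t - 1) - 4*t^2 - 38*t - 18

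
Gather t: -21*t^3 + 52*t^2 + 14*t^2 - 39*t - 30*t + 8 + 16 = -21*t^3 + 66*t^2 - 69*t + 24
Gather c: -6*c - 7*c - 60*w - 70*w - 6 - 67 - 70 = -13*c - 130*w - 143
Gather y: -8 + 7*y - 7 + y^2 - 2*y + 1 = y^2 + 5*y - 14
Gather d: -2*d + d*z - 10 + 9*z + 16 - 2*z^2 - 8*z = d*(z - 2) - 2*z^2 + z + 6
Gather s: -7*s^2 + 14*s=-7*s^2 + 14*s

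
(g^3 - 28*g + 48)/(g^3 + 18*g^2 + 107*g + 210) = (g^2 - 6*g + 8)/(g^2 + 12*g + 35)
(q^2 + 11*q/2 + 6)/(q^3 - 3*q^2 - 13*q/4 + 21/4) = 2*(q + 4)/(2*q^2 - 9*q + 7)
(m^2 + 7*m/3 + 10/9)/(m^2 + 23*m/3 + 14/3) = (m + 5/3)/(m + 7)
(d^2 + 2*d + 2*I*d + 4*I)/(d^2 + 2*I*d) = (d + 2)/d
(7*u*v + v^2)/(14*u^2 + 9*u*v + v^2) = v/(2*u + v)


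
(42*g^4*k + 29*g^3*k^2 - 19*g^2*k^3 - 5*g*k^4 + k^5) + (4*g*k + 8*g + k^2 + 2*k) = 42*g^4*k + 29*g^3*k^2 - 19*g^2*k^3 - 5*g*k^4 + 4*g*k + 8*g + k^5 + k^2 + 2*k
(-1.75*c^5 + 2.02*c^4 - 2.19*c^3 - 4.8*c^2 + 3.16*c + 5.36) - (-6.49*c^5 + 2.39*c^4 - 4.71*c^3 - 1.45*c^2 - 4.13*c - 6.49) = 4.74*c^5 - 0.37*c^4 + 2.52*c^3 - 3.35*c^2 + 7.29*c + 11.85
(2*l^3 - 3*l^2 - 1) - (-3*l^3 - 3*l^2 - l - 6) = 5*l^3 + l + 5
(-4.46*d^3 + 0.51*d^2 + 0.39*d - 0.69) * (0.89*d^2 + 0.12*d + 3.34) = -3.9694*d^5 - 0.0813*d^4 - 14.4881*d^3 + 1.1361*d^2 + 1.2198*d - 2.3046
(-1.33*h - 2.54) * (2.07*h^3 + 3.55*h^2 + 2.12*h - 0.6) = -2.7531*h^4 - 9.9793*h^3 - 11.8366*h^2 - 4.5868*h + 1.524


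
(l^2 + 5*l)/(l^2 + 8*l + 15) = l/(l + 3)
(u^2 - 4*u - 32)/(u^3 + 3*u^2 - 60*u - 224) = 1/(u + 7)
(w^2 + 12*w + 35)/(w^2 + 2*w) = (w^2 + 12*w + 35)/(w*(w + 2))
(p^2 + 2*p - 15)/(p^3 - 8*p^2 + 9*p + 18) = (p + 5)/(p^2 - 5*p - 6)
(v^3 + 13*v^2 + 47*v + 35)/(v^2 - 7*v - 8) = (v^2 + 12*v + 35)/(v - 8)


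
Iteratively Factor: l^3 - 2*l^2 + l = (l - 1)*(l^2 - l) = l*(l - 1)*(l - 1)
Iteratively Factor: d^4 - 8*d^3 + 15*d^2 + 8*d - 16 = (d + 1)*(d^3 - 9*d^2 + 24*d - 16) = (d - 4)*(d + 1)*(d^2 - 5*d + 4) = (d - 4)*(d - 1)*(d + 1)*(d - 4)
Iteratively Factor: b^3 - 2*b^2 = (b)*(b^2 - 2*b) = b^2*(b - 2)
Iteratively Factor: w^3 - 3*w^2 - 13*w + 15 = (w - 1)*(w^2 - 2*w - 15) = (w - 5)*(w - 1)*(w + 3)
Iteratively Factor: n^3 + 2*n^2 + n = (n)*(n^2 + 2*n + 1) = n*(n + 1)*(n + 1)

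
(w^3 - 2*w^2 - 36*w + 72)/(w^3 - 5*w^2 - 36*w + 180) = (w - 2)/(w - 5)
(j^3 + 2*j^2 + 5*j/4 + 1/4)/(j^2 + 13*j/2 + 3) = (2*j^2 + 3*j + 1)/(2*(j + 6))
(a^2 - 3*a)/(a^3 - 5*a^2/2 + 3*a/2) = 2*(a - 3)/(2*a^2 - 5*a + 3)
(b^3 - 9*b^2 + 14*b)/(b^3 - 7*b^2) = (b - 2)/b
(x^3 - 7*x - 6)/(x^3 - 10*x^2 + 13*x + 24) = (x + 2)/(x - 8)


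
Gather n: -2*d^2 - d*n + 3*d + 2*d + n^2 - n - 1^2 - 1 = -2*d^2 + 5*d + n^2 + n*(-d - 1) - 2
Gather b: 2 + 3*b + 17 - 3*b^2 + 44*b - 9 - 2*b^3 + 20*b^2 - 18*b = -2*b^3 + 17*b^2 + 29*b + 10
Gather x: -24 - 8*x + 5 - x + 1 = -9*x - 18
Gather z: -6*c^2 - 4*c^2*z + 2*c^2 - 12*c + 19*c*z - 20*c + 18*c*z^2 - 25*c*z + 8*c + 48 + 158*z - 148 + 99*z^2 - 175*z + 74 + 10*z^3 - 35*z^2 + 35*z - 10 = -4*c^2 - 24*c + 10*z^3 + z^2*(18*c + 64) + z*(-4*c^2 - 6*c + 18) - 36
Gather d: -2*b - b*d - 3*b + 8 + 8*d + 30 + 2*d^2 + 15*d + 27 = -5*b + 2*d^2 + d*(23 - b) + 65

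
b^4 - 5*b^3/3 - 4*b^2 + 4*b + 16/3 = (b - 2)^2*(b + 1)*(b + 4/3)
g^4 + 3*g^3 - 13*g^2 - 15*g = g*(g - 3)*(g + 1)*(g + 5)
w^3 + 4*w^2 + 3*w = w*(w + 1)*(w + 3)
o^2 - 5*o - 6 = (o - 6)*(o + 1)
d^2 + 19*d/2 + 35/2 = (d + 5/2)*(d + 7)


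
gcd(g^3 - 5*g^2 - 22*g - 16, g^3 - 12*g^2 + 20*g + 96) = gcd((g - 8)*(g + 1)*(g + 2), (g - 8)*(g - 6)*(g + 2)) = g^2 - 6*g - 16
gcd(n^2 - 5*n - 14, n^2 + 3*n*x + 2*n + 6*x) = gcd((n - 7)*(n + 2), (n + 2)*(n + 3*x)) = n + 2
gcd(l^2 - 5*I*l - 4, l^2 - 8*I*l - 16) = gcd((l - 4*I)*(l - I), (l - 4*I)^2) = l - 4*I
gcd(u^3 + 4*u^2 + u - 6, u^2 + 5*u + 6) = u^2 + 5*u + 6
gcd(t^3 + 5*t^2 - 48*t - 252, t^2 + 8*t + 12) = t + 6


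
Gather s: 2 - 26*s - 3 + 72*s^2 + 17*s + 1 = 72*s^2 - 9*s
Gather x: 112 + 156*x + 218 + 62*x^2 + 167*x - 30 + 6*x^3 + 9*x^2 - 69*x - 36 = 6*x^3 + 71*x^2 + 254*x + 264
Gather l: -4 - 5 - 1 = -10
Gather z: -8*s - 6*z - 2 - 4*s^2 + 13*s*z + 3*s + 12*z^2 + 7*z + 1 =-4*s^2 - 5*s + 12*z^2 + z*(13*s + 1) - 1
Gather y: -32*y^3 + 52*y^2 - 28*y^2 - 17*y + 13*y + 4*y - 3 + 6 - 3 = -32*y^3 + 24*y^2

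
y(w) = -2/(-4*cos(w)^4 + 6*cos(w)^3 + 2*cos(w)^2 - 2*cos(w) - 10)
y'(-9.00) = 0.09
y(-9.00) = 0.14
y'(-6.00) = -0.04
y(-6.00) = 0.24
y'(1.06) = -0.04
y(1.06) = 0.20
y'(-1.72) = -0.05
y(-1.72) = 0.21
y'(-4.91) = 0.01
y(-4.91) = 0.19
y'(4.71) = -0.04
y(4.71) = 0.20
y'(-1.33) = -0.00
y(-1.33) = 0.19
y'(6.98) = -0.07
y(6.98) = 0.22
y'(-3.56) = -0.09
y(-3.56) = 0.14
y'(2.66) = -0.10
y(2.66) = 0.15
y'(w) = -2*(-16*sin(w)*cos(w)^3 + 18*sin(w)*cos(w)^2 + 4*sin(w)*cos(w) - 2*sin(w))/(-4*cos(w)^4 + 6*cos(w)^3 + 2*cos(w)^2 - 2*cos(w) - 10)^2 = (8*cos(w)^3 - 9*cos(w)^2 - 2*cos(w) + 1)*sin(w)/(2*cos(w)^4 - 3*cos(w)^3 - cos(w)^2 + cos(w) + 5)^2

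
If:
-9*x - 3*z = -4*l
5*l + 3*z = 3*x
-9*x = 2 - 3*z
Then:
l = -4/19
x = -3/19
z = 11/57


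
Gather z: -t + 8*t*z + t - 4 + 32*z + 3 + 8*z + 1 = z*(8*t + 40)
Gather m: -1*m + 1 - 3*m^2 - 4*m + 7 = -3*m^2 - 5*m + 8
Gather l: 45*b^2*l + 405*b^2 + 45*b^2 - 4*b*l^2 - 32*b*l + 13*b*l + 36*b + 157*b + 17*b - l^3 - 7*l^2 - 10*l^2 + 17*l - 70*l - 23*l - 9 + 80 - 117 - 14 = 450*b^2 + 210*b - l^3 + l^2*(-4*b - 17) + l*(45*b^2 - 19*b - 76) - 60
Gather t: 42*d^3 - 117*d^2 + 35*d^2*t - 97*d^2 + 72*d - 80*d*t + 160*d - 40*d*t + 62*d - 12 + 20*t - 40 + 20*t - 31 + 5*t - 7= 42*d^3 - 214*d^2 + 294*d + t*(35*d^2 - 120*d + 45) - 90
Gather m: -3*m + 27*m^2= 27*m^2 - 3*m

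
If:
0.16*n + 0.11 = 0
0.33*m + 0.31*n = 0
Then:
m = 0.65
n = -0.69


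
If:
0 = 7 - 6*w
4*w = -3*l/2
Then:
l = -28/9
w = 7/6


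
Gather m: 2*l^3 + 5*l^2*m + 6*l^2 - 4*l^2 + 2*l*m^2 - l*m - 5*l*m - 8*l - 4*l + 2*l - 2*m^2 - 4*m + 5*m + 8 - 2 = 2*l^3 + 2*l^2 - 10*l + m^2*(2*l - 2) + m*(5*l^2 - 6*l + 1) + 6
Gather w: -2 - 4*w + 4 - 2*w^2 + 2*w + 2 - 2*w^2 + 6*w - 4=-4*w^2 + 4*w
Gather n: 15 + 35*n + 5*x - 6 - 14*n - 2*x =21*n + 3*x + 9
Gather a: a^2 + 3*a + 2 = a^2 + 3*a + 2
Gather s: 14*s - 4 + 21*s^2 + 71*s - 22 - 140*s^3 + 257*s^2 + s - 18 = -140*s^3 + 278*s^2 + 86*s - 44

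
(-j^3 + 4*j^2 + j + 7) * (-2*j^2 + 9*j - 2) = 2*j^5 - 17*j^4 + 36*j^3 - 13*j^2 + 61*j - 14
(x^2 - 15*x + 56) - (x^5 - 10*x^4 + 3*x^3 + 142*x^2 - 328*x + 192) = -x^5 + 10*x^4 - 3*x^3 - 141*x^2 + 313*x - 136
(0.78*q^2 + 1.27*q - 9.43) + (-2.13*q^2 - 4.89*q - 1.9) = -1.35*q^2 - 3.62*q - 11.33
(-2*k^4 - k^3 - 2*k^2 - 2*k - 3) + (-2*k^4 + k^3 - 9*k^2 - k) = -4*k^4 - 11*k^2 - 3*k - 3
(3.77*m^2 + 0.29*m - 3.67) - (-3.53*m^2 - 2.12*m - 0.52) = 7.3*m^2 + 2.41*m - 3.15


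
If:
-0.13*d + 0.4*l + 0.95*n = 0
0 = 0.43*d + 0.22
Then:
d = -0.51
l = -2.375*n - 0.166279069767442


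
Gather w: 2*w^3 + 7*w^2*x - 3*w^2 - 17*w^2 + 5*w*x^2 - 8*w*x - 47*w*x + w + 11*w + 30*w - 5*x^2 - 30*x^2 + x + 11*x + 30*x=2*w^3 + w^2*(7*x - 20) + w*(5*x^2 - 55*x + 42) - 35*x^2 + 42*x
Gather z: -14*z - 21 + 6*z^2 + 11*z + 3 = 6*z^2 - 3*z - 18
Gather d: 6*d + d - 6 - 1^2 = 7*d - 7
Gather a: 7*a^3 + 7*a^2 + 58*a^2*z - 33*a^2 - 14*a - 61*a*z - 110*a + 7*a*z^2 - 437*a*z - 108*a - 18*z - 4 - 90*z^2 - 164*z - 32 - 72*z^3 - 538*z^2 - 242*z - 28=7*a^3 + a^2*(58*z - 26) + a*(7*z^2 - 498*z - 232) - 72*z^3 - 628*z^2 - 424*z - 64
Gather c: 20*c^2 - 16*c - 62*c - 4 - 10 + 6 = 20*c^2 - 78*c - 8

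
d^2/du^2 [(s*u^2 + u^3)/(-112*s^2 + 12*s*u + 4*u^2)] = s^2*(-392*s^3 - 1176*s^2*u + 84*s*u^2 - 17*u^3)/(21952*s^6 - 7056*s^5*u - 1596*s^4*u^2 + 477*s^3*u^3 + 57*s^2*u^4 - 9*s*u^5 - u^6)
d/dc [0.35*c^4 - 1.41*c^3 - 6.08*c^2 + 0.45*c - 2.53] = 1.4*c^3 - 4.23*c^2 - 12.16*c + 0.45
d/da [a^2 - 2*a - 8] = 2*a - 2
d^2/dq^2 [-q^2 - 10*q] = -2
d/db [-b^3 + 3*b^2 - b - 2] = -3*b^2 + 6*b - 1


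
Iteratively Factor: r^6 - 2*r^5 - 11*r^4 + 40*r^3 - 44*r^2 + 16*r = (r)*(r^5 - 2*r^4 - 11*r^3 + 40*r^2 - 44*r + 16) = r*(r - 2)*(r^4 - 11*r^2 + 18*r - 8) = r*(r - 2)*(r - 1)*(r^3 + r^2 - 10*r + 8) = r*(r - 2)^2*(r - 1)*(r^2 + 3*r - 4) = r*(r - 2)^2*(r - 1)*(r + 4)*(r - 1)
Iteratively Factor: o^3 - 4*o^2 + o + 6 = (o - 3)*(o^2 - o - 2) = (o - 3)*(o + 1)*(o - 2)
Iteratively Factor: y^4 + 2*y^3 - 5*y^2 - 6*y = (y)*(y^3 + 2*y^2 - 5*y - 6) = y*(y + 3)*(y^2 - y - 2) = y*(y + 1)*(y + 3)*(y - 2)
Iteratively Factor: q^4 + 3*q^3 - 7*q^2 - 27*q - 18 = (q + 2)*(q^3 + q^2 - 9*q - 9) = (q + 2)*(q + 3)*(q^2 - 2*q - 3) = (q + 1)*(q + 2)*(q + 3)*(q - 3)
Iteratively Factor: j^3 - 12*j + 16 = (j - 2)*(j^2 + 2*j - 8) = (j - 2)^2*(j + 4)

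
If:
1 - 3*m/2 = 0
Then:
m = 2/3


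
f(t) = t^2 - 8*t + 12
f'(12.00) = 16.00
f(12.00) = 60.00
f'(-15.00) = -38.00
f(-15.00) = 357.00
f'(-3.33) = -14.66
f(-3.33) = 49.73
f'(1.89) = -4.22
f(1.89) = 0.45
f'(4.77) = 1.54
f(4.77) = -3.41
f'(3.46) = -1.08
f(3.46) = -3.71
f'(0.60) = -6.80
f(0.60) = 7.56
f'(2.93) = -2.14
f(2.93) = -2.86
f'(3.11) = -1.78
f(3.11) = -3.21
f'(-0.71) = -9.42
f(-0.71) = 18.18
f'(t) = 2*t - 8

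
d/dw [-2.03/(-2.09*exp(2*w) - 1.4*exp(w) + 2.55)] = (-8.4854*exp(w) - 2.842)*exp(w)/(2.09*exp(2*w) + 1.4*exp(w) - 2.55)^2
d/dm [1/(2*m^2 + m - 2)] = (-4*m - 1)/(2*m^2 + m - 2)^2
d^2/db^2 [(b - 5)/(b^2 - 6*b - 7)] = 2*((11 - 3*b)*(-b^2 + 6*b + 7) - 4*(b - 5)*(b - 3)^2)/(-b^2 + 6*b + 7)^3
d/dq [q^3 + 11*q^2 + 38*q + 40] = 3*q^2 + 22*q + 38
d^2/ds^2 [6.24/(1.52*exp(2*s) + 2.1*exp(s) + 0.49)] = (6.24*(3.04*exp(s) + 2.1)*(6.08*exp(s) + 4.2)*exp(s) - (37.9392*exp(s) + 13.104)*(1.52*exp(2*s) + 2.1*exp(s) + 0.49))*exp(s)/(1.52*exp(2*s) + 2.1*exp(s) + 0.49)^3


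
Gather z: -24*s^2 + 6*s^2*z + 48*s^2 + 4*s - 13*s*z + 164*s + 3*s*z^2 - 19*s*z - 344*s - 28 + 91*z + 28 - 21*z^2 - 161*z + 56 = 24*s^2 - 176*s + z^2*(3*s - 21) + z*(6*s^2 - 32*s - 70) + 56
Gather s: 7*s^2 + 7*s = 7*s^2 + 7*s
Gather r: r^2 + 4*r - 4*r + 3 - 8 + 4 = r^2 - 1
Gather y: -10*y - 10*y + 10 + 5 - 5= 10 - 20*y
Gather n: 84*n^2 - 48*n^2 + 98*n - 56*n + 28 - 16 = 36*n^2 + 42*n + 12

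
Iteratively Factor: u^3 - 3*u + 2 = (u + 2)*(u^2 - 2*u + 1) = (u - 1)*(u + 2)*(u - 1)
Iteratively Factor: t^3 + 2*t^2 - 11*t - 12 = (t - 3)*(t^2 + 5*t + 4) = (t - 3)*(t + 4)*(t + 1)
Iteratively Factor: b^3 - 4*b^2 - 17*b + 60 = (b - 3)*(b^2 - b - 20) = (b - 5)*(b - 3)*(b + 4)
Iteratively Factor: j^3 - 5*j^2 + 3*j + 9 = (j - 3)*(j^2 - 2*j - 3) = (j - 3)*(j + 1)*(j - 3)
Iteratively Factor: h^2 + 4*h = (h)*(h + 4)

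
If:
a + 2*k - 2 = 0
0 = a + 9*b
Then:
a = 2 - 2*k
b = 2*k/9 - 2/9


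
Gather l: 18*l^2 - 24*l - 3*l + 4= 18*l^2 - 27*l + 4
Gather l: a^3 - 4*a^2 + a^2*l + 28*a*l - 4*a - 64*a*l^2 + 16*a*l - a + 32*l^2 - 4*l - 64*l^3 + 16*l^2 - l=a^3 - 4*a^2 - 5*a - 64*l^3 + l^2*(48 - 64*a) + l*(a^2 + 44*a - 5)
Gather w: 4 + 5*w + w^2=w^2 + 5*w + 4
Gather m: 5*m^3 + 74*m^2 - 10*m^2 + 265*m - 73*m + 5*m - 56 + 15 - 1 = 5*m^3 + 64*m^2 + 197*m - 42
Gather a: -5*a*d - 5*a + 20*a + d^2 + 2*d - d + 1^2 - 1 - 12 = a*(15 - 5*d) + d^2 + d - 12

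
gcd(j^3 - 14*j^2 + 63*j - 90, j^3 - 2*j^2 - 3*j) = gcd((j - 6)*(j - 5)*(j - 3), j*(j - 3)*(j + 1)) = j - 3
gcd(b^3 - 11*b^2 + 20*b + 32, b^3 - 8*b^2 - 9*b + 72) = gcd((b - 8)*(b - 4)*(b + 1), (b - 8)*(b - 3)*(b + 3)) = b - 8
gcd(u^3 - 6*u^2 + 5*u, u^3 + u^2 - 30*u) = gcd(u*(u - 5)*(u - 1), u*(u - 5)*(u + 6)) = u^2 - 5*u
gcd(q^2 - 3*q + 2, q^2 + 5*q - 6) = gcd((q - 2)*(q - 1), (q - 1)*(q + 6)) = q - 1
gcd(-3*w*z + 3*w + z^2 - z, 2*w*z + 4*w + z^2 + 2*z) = 1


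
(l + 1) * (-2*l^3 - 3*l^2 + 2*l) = -2*l^4 - 5*l^3 - l^2 + 2*l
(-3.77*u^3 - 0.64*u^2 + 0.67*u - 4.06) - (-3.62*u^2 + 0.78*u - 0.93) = -3.77*u^3 + 2.98*u^2 - 0.11*u - 3.13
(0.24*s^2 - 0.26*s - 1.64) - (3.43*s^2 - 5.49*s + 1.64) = -3.19*s^2 + 5.23*s - 3.28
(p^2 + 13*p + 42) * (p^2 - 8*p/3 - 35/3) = p^4 + 31*p^3/3 - 13*p^2/3 - 791*p/3 - 490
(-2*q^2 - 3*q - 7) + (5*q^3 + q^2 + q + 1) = 5*q^3 - q^2 - 2*q - 6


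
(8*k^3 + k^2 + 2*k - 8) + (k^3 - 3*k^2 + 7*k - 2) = 9*k^3 - 2*k^2 + 9*k - 10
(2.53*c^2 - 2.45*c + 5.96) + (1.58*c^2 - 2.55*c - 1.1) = 4.11*c^2 - 5.0*c + 4.86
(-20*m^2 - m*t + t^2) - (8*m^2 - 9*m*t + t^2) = -28*m^2 + 8*m*t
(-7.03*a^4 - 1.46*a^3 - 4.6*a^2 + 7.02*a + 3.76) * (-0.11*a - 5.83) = 0.7733*a^5 + 41.1455*a^4 + 9.0178*a^3 + 26.0458*a^2 - 41.3402*a - 21.9208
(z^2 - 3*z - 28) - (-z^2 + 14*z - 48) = 2*z^2 - 17*z + 20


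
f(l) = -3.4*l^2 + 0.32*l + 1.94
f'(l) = 0.32 - 6.8*l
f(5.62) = -103.65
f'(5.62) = -37.90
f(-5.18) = -90.95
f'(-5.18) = 35.54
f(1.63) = -6.57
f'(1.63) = -10.76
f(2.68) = -21.62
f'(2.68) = -17.90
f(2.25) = -14.55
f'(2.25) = -14.98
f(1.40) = -4.28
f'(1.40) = -9.20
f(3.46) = -37.66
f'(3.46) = -23.21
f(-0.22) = 1.71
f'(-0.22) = 1.82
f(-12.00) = -491.50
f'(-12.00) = 81.92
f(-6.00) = -122.38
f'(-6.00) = 41.12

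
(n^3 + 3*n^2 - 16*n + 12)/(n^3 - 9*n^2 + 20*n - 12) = (n + 6)/(n - 6)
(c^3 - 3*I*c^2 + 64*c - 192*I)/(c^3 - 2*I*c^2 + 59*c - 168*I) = (c - 8*I)/(c - 7*I)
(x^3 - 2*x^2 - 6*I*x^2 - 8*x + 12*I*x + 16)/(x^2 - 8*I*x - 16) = (x^2 - 2*x*(1 + I) + 4*I)/(x - 4*I)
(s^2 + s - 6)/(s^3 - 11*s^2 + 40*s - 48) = (s^2 + s - 6)/(s^3 - 11*s^2 + 40*s - 48)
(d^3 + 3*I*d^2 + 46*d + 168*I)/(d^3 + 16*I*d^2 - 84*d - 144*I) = (d - 7*I)/(d + 6*I)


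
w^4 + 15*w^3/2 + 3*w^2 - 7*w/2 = w*(w - 1/2)*(w + 1)*(w + 7)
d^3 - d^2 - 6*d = d*(d - 3)*(d + 2)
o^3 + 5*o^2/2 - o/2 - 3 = (o - 1)*(o + 3/2)*(o + 2)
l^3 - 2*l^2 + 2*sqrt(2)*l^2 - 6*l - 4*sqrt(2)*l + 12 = (l - 2)*(l - sqrt(2))*(l + 3*sqrt(2))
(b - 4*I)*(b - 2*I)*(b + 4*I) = b^3 - 2*I*b^2 + 16*b - 32*I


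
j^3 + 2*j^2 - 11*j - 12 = (j - 3)*(j + 1)*(j + 4)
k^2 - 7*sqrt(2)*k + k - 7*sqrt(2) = (k + 1)*(k - 7*sqrt(2))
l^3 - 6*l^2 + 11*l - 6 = (l - 3)*(l - 2)*(l - 1)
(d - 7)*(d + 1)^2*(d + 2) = d^4 - 3*d^3 - 23*d^2 - 33*d - 14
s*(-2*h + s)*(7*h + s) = -14*h^2*s + 5*h*s^2 + s^3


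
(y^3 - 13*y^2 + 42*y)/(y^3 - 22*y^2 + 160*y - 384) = y*(y - 7)/(y^2 - 16*y + 64)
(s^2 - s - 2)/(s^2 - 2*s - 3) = (s - 2)/(s - 3)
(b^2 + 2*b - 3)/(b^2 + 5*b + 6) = (b - 1)/(b + 2)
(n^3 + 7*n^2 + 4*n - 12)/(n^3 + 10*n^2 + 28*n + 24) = (n - 1)/(n + 2)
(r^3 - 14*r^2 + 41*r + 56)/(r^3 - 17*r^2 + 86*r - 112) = (r + 1)/(r - 2)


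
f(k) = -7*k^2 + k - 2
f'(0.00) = 1.00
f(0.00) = -2.00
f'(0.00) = 1.00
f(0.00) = -2.00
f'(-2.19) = 31.66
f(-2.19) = -37.76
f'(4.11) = -56.54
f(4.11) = -116.13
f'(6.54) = -90.56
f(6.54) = -294.86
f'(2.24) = -30.36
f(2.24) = -34.88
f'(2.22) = -30.08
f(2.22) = -34.28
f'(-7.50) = 106.00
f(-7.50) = -403.25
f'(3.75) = -51.50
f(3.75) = -96.69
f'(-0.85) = 12.90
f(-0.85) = -7.91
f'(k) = 1 - 14*k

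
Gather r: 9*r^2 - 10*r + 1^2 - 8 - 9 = 9*r^2 - 10*r - 16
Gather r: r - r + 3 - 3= 0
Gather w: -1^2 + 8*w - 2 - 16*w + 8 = 5 - 8*w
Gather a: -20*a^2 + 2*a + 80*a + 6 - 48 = -20*a^2 + 82*a - 42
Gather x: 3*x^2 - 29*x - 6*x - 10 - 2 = 3*x^2 - 35*x - 12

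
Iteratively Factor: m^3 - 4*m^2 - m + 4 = (m - 4)*(m^2 - 1) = (m - 4)*(m + 1)*(m - 1)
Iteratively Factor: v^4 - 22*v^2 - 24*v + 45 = (v + 3)*(v^3 - 3*v^2 - 13*v + 15) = (v + 3)^2*(v^2 - 6*v + 5) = (v - 5)*(v + 3)^2*(v - 1)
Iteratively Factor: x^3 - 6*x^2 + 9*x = (x - 3)*(x^2 - 3*x) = x*(x - 3)*(x - 3)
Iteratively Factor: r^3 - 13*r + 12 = (r - 1)*(r^2 + r - 12) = (r - 1)*(r + 4)*(r - 3)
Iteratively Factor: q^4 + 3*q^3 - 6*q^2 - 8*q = (q + 4)*(q^3 - q^2 - 2*q) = (q + 1)*(q + 4)*(q^2 - 2*q) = q*(q + 1)*(q + 4)*(q - 2)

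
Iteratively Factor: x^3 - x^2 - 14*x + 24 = (x - 2)*(x^2 + x - 12) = (x - 3)*(x - 2)*(x + 4)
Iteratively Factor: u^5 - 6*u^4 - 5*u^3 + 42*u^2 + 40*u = (u + 1)*(u^4 - 7*u^3 + 2*u^2 + 40*u) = (u - 5)*(u + 1)*(u^3 - 2*u^2 - 8*u) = (u - 5)*(u + 1)*(u + 2)*(u^2 - 4*u) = (u - 5)*(u - 4)*(u + 1)*(u + 2)*(u)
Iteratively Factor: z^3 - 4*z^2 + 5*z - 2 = (z - 1)*(z^2 - 3*z + 2) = (z - 2)*(z - 1)*(z - 1)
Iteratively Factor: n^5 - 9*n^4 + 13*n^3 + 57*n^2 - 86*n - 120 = (n - 3)*(n^4 - 6*n^3 - 5*n^2 + 42*n + 40) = (n - 3)*(n + 1)*(n^3 - 7*n^2 + 2*n + 40) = (n - 4)*(n - 3)*(n + 1)*(n^2 - 3*n - 10) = (n - 4)*(n - 3)*(n + 1)*(n + 2)*(n - 5)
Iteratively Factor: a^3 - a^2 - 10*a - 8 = (a - 4)*(a^2 + 3*a + 2) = (a - 4)*(a + 2)*(a + 1)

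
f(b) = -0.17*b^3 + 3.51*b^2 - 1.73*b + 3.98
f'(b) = -0.51*b^2 + 7.02*b - 1.73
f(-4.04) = 79.47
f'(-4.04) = -38.41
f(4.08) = 43.80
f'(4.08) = 18.42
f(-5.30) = 137.05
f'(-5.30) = -53.26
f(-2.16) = 25.81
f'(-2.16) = -19.27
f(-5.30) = 137.05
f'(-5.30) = -53.26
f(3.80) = 38.76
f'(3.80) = 17.58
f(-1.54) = 15.59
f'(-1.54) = -13.75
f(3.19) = 28.66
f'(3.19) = 15.47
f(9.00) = 148.79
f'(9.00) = 20.14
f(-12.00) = 823.94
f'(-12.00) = -159.41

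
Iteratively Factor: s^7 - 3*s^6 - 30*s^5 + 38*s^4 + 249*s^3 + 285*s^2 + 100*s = (s - 5)*(s^6 + 2*s^5 - 20*s^4 - 62*s^3 - 61*s^2 - 20*s) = (s - 5)*(s + 1)*(s^5 + s^4 - 21*s^3 - 41*s^2 - 20*s) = (s - 5)*(s + 1)^2*(s^4 - 21*s^2 - 20*s) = s*(s - 5)*(s + 1)^2*(s^3 - 21*s - 20) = s*(s - 5)*(s + 1)^2*(s + 4)*(s^2 - 4*s - 5) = s*(s - 5)^2*(s + 1)^2*(s + 4)*(s + 1)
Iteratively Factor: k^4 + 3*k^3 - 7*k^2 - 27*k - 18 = (k + 2)*(k^3 + k^2 - 9*k - 9) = (k + 1)*(k + 2)*(k^2 - 9) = (k + 1)*(k + 2)*(k + 3)*(k - 3)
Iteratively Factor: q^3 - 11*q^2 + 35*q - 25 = (q - 5)*(q^2 - 6*q + 5) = (q - 5)^2*(q - 1)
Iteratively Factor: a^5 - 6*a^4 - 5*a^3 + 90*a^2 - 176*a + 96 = (a - 2)*(a^4 - 4*a^3 - 13*a^2 + 64*a - 48) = (a - 2)*(a + 4)*(a^3 - 8*a^2 + 19*a - 12) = (a - 4)*(a - 2)*(a + 4)*(a^2 - 4*a + 3) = (a - 4)*(a - 3)*(a - 2)*(a + 4)*(a - 1)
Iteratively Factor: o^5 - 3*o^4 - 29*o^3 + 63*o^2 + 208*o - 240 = (o - 1)*(o^4 - 2*o^3 - 31*o^2 + 32*o + 240) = (o - 1)*(o + 4)*(o^3 - 6*o^2 - 7*o + 60) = (o - 1)*(o + 3)*(o + 4)*(o^2 - 9*o + 20) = (o - 4)*(o - 1)*(o + 3)*(o + 4)*(o - 5)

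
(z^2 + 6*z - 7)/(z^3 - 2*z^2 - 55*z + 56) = 1/(z - 8)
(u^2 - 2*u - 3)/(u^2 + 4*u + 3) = (u - 3)/(u + 3)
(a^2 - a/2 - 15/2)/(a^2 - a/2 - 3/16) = 8*(-2*a^2 + a + 15)/(-16*a^2 + 8*a + 3)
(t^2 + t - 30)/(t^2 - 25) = (t + 6)/(t + 5)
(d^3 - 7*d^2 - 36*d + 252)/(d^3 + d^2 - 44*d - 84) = (d - 6)/(d + 2)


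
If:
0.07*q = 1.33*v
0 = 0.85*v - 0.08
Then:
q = 1.79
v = 0.09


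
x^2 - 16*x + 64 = (x - 8)^2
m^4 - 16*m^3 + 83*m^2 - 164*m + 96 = (m - 8)*(m - 4)*(m - 3)*(m - 1)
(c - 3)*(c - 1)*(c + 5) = c^3 + c^2 - 17*c + 15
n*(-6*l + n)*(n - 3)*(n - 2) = -6*l*n^3 + 30*l*n^2 - 36*l*n + n^4 - 5*n^3 + 6*n^2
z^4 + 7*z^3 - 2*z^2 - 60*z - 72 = (z - 3)*(z + 2)^2*(z + 6)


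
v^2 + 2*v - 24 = (v - 4)*(v + 6)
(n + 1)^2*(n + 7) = n^3 + 9*n^2 + 15*n + 7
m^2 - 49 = (m - 7)*(m + 7)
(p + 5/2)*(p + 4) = p^2 + 13*p/2 + 10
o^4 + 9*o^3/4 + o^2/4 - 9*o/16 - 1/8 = (o - 1/2)*(o + 1/4)*(o + 1/2)*(o + 2)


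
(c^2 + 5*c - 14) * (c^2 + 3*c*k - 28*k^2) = c^4 + 3*c^3*k + 5*c^3 - 28*c^2*k^2 + 15*c^2*k - 14*c^2 - 140*c*k^2 - 42*c*k + 392*k^2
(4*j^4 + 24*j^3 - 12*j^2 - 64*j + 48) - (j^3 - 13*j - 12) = 4*j^4 + 23*j^3 - 12*j^2 - 51*j + 60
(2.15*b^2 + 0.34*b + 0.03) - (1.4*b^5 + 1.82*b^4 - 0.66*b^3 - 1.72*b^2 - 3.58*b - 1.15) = -1.4*b^5 - 1.82*b^4 + 0.66*b^3 + 3.87*b^2 + 3.92*b + 1.18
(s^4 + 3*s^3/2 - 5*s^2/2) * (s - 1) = s^5 + s^4/2 - 4*s^3 + 5*s^2/2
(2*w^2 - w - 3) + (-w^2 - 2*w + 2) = w^2 - 3*w - 1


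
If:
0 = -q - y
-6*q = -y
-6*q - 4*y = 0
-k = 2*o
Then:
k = -2*o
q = 0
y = 0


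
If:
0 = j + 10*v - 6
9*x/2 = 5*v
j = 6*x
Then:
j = 12/5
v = 9/25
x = 2/5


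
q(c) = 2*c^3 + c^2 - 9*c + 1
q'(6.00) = 219.00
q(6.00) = 415.00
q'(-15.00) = 1311.00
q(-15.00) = -6389.00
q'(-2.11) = 13.49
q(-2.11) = 5.65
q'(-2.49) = 23.22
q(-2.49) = -1.27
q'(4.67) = 131.19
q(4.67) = 184.47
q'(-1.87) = 8.24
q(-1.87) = 8.25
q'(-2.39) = 20.49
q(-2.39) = 0.92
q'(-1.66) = 4.21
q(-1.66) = 9.55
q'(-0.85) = -6.36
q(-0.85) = 8.14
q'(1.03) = -0.57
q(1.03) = -5.02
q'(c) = 6*c^2 + 2*c - 9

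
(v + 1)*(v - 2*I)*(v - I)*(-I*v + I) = -I*v^4 - 3*v^3 + 3*I*v^2 + 3*v - 2*I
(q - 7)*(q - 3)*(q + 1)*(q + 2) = q^4 - 7*q^3 - 7*q^2 + 43*q + 42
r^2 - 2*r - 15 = (r - 5)*(r + 3)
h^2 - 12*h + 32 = (h - 8)*(h - 4)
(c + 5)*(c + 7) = c^2 + 12*c + 35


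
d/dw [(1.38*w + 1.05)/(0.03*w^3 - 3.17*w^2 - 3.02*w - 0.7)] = (-0.0828*w^3 + 4.2801*w^2 + 6.657*w + 2.205)/(0.0009*w^6 - 0.1902*w^5 + 9.8677*w^4 + 19.1048*w^3 + 13.5584*w^2 + 4.228*w + 0.49)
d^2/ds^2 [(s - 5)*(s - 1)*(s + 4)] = 6*s - 4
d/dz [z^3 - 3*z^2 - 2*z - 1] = 3*z^2 - 6*z - 2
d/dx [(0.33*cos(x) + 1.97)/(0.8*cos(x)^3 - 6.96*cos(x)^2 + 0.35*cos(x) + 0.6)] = (0.528*cos(x)^3 + 2.4312*cos(x)^2 - 27.4224*cos(x) + 0.4915)*sin(x)/(0.64*cos(x)^6 - 11.136*cos(x)^5 + 49.0016*cos(x)^4 - 3.912*cos(x)^3 - 8.2295*cos(x)^2 + 0.42*cos(x) + 0.36)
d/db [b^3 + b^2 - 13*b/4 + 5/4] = 3*b^2 + 2*b - 13/4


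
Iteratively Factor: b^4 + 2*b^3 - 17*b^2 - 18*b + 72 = (b + 4)*(b^3 - 2*b^2 - 9*b + 18) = (b + 3)*(b + 4)*(b^2 - 5*b + 6) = (b - 3)*(b + 3)*(b + 4)*(b - 2)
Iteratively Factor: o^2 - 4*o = (o)*(o - 4)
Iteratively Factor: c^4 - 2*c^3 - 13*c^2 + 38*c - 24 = (c - 3)*(c^3 + c^2 - 10*c + 8) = (c - 3)*(c + 4)*(c^2 - 3*c + 2) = (c - 3)*(c - 2)*(c + 4)*(c - 1)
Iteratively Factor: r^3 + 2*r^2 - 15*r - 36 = (r + 3)*(r^2 - r - 12) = (r - 4)*(r + 3)*(r + 3)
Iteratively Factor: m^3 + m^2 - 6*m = (m + 3)*(m^2 - 2*m) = (m - 2)*(m + 3)*(m)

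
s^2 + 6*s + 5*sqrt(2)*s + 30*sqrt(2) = (s + 6)*(s + 5*sqrt(2))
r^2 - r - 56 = (r - 8)*(r + 7)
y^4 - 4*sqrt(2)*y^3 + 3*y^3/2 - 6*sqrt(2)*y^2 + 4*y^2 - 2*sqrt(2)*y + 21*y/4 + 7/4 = (y + 1/2)*(y + 1)*(y - 7*sqrt(2)/2)*(y - sqrt(2)/2)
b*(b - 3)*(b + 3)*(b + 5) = b^4 + 5*b^3 - 9*b^2 - 45*b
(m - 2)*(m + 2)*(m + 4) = m^3 + 4*m^2 - 4*m - 16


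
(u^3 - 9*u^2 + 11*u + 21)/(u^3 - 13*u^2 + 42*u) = (u^2 - 2*u - 3)/(u*(u - 6))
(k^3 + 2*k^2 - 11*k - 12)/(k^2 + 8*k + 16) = (k^2 - 2*k - 3)/(k + 4)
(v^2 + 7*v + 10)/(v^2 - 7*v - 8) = (v^2 + 7*v + 10)/(v^2 - 7*v - 8)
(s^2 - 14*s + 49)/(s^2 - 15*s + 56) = (s - 7)/(s - 8)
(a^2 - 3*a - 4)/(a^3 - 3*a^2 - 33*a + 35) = (a^2 - 3*a - 4)/(a^3 - 3*a^2 - 33*a + 35)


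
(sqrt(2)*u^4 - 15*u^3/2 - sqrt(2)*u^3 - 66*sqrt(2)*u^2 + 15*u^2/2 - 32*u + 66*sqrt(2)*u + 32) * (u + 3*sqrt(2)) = sqrt(2)*u^5 - 3*u^4/2 - sqrt(2)*u^4 - 177*sqrt(2)*u^3/2 + 3*u^3/2 - 428*u^2 + 177*sqrt(2)*u^2/2 - 96*sqrt(2)*u + 428*u + 96*sqrt(2)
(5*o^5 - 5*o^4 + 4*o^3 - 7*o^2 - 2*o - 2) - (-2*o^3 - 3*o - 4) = 5*o^5 - 5*o^4 + 6*o^3 - 7*o^2 + o + 2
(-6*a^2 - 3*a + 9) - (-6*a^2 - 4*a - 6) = a + 15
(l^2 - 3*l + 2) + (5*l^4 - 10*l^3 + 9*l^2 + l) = 5*l^4 - 10*l^3 + 10*l^2 - 2*l + 2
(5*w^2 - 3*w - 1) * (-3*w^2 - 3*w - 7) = -15*w^4 - 6*w^3 - 23*w^2 + 24*w + 7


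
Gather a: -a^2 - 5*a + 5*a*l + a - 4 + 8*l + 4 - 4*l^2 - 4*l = -a^2 + a*(5*l - 4) - 4*l^2 + 4*l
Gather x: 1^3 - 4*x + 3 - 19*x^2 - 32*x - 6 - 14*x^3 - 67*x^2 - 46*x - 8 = -14*x^3 - 86*x^2 - 82*x - 10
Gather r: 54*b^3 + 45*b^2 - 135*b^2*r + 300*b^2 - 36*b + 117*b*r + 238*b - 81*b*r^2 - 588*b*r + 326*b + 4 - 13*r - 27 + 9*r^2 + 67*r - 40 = 54*b^3 + 345*b^2 + 528*b + r^2*(9 - 81*b) + r*(-135*b^2 - 471*b + 54) - 63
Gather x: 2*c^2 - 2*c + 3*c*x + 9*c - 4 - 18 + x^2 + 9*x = 2*c^2 + 7*c + x^2 + x*(3*c + 9) - 22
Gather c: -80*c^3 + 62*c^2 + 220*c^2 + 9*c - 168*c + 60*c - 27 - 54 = -80*c^3 + 282*c^2 - 99*c - 81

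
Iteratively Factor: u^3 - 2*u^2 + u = (u - 1)*(u^2 - u) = (u - 1)^2*(u)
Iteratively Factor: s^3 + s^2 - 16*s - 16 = (s + 1)*(s^2 - 16) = (s - 4)*(s + 1)*(s + 4)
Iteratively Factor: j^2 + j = (j + 1)*(j)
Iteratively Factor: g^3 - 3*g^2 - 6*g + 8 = (g - 1)*(g^2 - 2*g - 8) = (g - 1)*(g + 2)*(g - 4)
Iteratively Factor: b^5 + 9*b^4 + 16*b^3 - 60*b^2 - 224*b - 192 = (b + 4)*(b^4 + 5*b^3 - 4*b^2 - 44*b - 48) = (b + 4)^2*(b^3 + b^2 - 8*b - 12) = (b - 3)*(b + 4)^2*(b^2 + 4*b + 4) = (b - 3)*(b + 2)*(b + 4)^2*(b + 2)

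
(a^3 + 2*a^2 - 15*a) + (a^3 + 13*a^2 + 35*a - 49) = 2*a^3 + 15*a^2 + 20*a - 49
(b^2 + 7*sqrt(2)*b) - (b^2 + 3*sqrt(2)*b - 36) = 4*sqrt(2)*b + 36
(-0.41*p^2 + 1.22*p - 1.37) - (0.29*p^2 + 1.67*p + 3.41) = -0.7*p^2 - 0.45*p - 4.78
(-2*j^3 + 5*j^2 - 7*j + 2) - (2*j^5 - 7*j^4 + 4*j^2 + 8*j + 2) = -2*j^5 + 7*j^4 - 2*j^3 + j^2 - 15*j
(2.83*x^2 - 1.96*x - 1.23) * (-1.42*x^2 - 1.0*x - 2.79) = -4.0186*x^4 - 0.0468000000000002*x^3 - 4.1891*x^2 + 6.6984*x + 3.4317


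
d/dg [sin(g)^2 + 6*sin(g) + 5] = 2*(sin(g) + 3)*cos(g)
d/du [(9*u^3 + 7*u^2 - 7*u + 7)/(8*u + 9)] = (144*u^3 + 299*u^2 + 126*u - 119)/(64*u^2 + 144*u + 81)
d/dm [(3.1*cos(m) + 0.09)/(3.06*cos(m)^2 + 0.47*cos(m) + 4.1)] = (9.486*cos(m)^2 + 0.5508*cos(m) - 12.6677)*sin(m)/(9.3636*cos(m)^4 + 2.8764*cos(m)^3 + 25.3129*cos(m)^2 + 3.854*cos(m) + 16.81)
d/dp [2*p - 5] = 2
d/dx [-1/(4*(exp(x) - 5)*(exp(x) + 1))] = (exp(x) - 2)/(8*(exp(x) - 5)^2*cosh(x/2)^2)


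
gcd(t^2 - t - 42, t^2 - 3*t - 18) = 1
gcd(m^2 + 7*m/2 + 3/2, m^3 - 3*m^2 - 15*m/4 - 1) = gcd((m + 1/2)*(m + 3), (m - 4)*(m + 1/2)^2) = m + 1/2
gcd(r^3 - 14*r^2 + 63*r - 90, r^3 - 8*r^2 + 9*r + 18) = r^2 - 9*r + 18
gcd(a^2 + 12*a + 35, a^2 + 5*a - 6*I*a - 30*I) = a + 5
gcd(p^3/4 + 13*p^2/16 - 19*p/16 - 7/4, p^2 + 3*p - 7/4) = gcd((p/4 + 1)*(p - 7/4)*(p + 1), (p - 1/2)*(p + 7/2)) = 1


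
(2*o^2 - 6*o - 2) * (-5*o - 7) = -10*o^3 + 16*o^2 + 52*o + 14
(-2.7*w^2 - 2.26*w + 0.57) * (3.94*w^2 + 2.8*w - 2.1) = -10.638*w^4 - 16.4644*w^3 + 1.5878*w^2 + 6.342*w - 1.197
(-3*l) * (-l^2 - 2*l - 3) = 3*l^3 + 6*l^2 + 9*l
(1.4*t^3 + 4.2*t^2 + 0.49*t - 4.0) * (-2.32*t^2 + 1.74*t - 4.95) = -3.248*t^5 - 7.308*t^4 - 0.7588*t^3 - 10.6574*t^2 - 9.3855*t + 19.8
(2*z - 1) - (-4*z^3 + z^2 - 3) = 4*z^3 - z^2 + 2*z + 2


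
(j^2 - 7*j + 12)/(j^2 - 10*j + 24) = (j - 3)/(j - 6)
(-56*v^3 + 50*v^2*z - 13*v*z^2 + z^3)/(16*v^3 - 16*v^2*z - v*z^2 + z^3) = (14*v^2 - 9*v*z + z^2)/(-4*v^2 + 3*v*z + z^2)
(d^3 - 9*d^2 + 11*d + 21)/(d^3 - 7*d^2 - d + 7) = (d - 3)/(d - 1)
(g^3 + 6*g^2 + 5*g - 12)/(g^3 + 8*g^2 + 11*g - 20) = (g + 3)/(g + 5)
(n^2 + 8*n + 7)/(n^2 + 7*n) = (n + 1)/n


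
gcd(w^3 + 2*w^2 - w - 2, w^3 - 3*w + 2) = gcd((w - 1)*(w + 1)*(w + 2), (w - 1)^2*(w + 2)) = w^2 + w - 2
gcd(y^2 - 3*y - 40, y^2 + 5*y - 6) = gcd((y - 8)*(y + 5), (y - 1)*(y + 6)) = 1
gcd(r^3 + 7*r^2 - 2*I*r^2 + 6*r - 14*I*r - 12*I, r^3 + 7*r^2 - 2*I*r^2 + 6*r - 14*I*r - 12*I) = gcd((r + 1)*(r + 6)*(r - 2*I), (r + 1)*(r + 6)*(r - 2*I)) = r^3 + r^2*(7 - 2*I) + r*(6 - 14*I) - 12*I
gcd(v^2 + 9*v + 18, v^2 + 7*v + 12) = v + 3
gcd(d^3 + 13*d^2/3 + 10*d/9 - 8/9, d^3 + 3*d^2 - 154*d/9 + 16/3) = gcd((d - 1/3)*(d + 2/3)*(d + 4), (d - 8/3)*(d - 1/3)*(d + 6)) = d - 1/3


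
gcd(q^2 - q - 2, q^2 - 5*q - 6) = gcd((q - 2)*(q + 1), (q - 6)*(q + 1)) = q + 1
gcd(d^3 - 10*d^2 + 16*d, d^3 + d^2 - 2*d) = d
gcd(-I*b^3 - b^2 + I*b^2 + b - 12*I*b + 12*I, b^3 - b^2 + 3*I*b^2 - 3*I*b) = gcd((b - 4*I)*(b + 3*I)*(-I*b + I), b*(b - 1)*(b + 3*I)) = b^2 + b*(-1 + 3*I) - 3*I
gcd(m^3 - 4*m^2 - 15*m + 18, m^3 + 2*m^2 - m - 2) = m - 1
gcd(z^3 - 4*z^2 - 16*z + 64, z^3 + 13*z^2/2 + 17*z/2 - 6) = z + 4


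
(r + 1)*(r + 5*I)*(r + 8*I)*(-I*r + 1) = -I*r^4 + 14*r^3 - I*r^3 + 14*r^2 + 53*I*r^2 - 40*r + 53*I*r - 40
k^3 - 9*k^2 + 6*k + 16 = (k - 8)*(k - 2)*(k + 1)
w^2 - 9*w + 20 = (w - 5)*(w - 4)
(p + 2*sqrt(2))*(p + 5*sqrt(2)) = p^2 + 7*sqrt(2)*p + 20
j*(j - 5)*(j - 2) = j^3 - 7*j^2 + 10*j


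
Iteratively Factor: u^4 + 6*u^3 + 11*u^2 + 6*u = (u + 2)*(u^3 + 4*u^2 + 3*u) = u*(u + 2)*(u^2 + 4*u + 3) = u*(u + 2)*(u + 3)*(u + 1)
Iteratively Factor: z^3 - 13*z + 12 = (z - 3)*(z^2 + 3*z - 4) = (z - 3)*(z - 1)*(z + 4)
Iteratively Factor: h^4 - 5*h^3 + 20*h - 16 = (h - 2)*(h^3 - 3*h^2 - 6*h + 8) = (h - 4)*(h - 2)*(h^2 + h - 2) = (h - 4)*(h - 2)*(h - 1)*(h + 2)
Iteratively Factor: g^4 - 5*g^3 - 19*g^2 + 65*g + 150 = (g + 2)*(g^3 - 7*g^2 - 5*g + 75) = (g - 5)*(g + 2)*(g^2 - 2*g - 15) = (g - 5)^2*(g + 2)*(g + 3)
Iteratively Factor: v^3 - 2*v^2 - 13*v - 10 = (v + 1)*(v^2 - 3*v - 10) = (v + 1)*(v + 2)*(v - 5)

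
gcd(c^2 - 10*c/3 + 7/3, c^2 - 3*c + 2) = c - 1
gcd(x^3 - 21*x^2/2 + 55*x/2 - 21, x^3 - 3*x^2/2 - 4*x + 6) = x^2 - 7*x/2 + 3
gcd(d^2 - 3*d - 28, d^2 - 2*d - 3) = 1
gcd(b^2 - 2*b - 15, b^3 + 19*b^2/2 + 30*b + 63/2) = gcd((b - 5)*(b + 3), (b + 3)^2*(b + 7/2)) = b + 3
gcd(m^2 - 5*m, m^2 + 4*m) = m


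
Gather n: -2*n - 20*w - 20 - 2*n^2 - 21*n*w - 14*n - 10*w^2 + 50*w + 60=-2*n^2 + n*(-21*w - 16) - 10*w^2 + 30*w + 40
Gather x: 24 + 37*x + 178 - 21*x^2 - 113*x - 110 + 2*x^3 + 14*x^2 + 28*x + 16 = 2*x^3 - 7*x^2 - 48*x + 108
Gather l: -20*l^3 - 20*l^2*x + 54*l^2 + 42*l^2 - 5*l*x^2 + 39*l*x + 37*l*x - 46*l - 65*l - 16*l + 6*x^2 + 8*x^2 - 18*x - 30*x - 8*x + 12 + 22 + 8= -20*l^3 + l^2*(96 - 20*x) + l*(-5*x^2 + 76*x - 127) + 14*x^2 - 56*x + 42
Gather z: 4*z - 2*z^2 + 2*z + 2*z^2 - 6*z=0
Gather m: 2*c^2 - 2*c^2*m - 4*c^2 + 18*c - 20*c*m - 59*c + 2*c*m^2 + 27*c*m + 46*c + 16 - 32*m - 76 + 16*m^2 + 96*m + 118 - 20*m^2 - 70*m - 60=-2*c^2 + 5*c + m^2*(2*c - 4) + m*(-2*c^2 + 7*c - 6) - 2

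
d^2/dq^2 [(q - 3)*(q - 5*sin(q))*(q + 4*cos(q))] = 5*q^2*sin(q) - 4*q^2*cos(q) - 31*q*sin(q) + 40*q*sin(2*q) - 8*q*cos(q) + 6*q + 14*sin(q) - 120*sin(2*q) + 38*cos(q) - 40*cos(2*q) - 6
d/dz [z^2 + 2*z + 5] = 2*z + 2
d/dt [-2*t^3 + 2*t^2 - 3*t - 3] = -6*t^2 + 4*t - 3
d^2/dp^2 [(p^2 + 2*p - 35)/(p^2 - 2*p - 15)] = 8/(p^3 + 9*p^2 + 27*p + 27)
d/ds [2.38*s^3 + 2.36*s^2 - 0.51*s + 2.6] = 7.14*s^2 + 4.72*s - 0.51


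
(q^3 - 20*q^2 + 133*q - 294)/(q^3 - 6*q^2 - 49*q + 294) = (q - 7)/(q + 7)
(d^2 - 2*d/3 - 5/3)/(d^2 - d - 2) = (d - 5/3)/(d - 2)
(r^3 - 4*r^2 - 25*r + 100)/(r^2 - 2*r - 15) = (r^2 + r - 20)/(r + 3)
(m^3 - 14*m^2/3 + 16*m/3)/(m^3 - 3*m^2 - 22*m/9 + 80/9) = 3*m/(3*m + 5)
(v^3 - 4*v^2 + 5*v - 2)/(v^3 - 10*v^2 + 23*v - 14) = (v - 1)/(v - 7)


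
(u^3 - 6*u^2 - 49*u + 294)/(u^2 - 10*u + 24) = (u^2 - 49)/(u - 4)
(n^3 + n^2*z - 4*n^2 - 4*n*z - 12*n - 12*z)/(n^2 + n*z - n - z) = (n^2 - 4*n - 12)/(n - 1)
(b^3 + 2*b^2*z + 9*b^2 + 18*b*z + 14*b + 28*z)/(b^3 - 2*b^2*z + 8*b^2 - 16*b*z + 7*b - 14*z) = (-b^2 - 2*b*z - 2*b - 4*z)/(-b^2 + 2*b*z - b + 2*z)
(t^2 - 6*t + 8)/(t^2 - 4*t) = (t - 2)/t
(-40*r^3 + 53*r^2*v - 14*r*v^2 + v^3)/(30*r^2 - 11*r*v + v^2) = (-8*r^2 + 9*r*v - v^2)/(6*r - v)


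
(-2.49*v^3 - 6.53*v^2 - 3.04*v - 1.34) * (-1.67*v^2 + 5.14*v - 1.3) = 4.1583*v^5 - 1.8935*v^4 - 25.2504*v^3 - 4.8988*v^2 - 2.9356*v + 1.742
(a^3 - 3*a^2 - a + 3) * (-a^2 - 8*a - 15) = -a^5 - 5*a^4 + 10*a^3 + 50*a^2 - 9*a - 45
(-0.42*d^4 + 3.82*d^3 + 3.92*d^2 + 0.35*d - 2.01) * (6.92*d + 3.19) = -2.9064*d^5 + 25.0946*d^4 + 39.3122*d^3 + 14.9268*d^2 - 12.7927*d - 6.4119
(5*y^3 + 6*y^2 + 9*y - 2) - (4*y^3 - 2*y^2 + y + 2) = y^3 + 8*y^2 + 8*y - 4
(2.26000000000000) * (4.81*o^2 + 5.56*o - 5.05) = 10.8706*o^2 + 12.5656*o - 11.413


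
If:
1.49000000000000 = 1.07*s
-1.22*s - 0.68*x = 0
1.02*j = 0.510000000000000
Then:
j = 0.50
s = 1.39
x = -2.50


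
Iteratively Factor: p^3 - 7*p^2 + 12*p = (p - 4)*(p^2 - 3*p) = (p - 4)*(p - 3)*(p)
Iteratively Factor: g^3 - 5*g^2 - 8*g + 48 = (g - 4)*(g^2 - g - 12) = (g - 4)*(g + 3)*(g - 4)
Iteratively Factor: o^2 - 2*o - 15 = (o - 5)*(o + 3)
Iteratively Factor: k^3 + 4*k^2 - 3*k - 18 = (k - 2)*(k^2 + 6*k + 9) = (k - 2)*(k + 3)*(k + 3)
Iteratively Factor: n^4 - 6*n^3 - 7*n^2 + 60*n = (n)*(n^3 - 6*n^2 - 7*n + 60) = n*(n - 5)*(n^2 - n - 12) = n*(n - 5)*(n + 3)*(n - 4)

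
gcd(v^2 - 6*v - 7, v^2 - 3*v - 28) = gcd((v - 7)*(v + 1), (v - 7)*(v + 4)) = v - 7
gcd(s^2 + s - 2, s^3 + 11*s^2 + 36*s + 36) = s + 2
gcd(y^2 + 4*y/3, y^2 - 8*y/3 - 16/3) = y + 4/3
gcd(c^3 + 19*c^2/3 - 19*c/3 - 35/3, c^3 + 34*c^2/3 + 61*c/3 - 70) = c^2 + 16*c/3 - 35/3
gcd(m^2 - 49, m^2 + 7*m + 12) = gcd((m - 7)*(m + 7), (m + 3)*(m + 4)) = 1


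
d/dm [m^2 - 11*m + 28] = 2*m - 11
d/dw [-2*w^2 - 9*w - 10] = -4*w - 9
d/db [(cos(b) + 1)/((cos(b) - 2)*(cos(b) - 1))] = (cos(b)^2 + 2*cos(b) - 5)*sin(b)/((cos(b) - 2)^2*(cos(b) - 1)^2)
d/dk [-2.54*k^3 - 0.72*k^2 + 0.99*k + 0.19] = -7.62*k^2 - 1.44*k + 0.99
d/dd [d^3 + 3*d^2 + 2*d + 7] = 3*d^2 + 6*d + 2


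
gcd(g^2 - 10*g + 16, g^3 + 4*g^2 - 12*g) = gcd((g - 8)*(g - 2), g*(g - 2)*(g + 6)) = g - 2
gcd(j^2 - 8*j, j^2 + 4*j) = j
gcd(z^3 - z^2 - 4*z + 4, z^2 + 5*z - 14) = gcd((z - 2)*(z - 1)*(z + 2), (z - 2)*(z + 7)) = z - 2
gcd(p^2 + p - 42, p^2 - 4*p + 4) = 1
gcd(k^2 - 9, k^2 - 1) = 1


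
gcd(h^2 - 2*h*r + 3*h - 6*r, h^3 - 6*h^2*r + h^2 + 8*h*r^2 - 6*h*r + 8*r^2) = -h + 2*r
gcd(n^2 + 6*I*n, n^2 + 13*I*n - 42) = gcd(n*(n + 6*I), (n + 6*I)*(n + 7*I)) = n + 6*I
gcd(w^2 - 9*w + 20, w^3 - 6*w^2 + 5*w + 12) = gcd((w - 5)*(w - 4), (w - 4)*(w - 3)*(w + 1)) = w - 4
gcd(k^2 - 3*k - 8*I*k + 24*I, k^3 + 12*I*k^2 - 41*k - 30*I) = 1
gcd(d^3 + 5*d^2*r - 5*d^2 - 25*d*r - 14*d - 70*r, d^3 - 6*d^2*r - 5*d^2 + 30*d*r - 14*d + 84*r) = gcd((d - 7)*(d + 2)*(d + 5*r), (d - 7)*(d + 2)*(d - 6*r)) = d^2 - 5*d - 14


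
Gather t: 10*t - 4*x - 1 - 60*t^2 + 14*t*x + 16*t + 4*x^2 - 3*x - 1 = -60*t^2 + t*(14*x + 26) + 4*x^2 - 7*x - 2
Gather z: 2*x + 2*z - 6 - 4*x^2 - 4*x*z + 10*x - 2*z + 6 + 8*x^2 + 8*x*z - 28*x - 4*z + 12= 4*x^2 - 16*x + z*(4*x - 4) + 12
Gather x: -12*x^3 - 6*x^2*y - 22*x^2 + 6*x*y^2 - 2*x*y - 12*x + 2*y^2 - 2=-12*x^3 + x^2*(-6*y - 22) + x*(6*y^2 - 2*y - 12) + 2*y^2 - 2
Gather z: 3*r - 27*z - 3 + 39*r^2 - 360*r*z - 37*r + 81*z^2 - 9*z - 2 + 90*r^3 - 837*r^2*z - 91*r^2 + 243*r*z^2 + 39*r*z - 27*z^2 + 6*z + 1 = 90*r^3 - 52*r^2 - 34*r + z^2*(243*r + 54) + z*(-837*r^2 - 321*r - 30) - 4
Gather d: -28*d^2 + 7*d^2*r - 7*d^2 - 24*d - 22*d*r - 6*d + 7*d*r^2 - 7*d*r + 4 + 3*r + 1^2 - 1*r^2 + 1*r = d^2*(7*r - 35) + d*(7*r^2 - 29*r - 30) - r^2 + 4*r + 5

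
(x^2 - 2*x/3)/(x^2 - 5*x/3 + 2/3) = x/(x - 1)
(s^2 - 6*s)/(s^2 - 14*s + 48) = s/(s - 8)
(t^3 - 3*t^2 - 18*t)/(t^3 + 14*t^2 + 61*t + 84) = t*(t - 6)/(t^2 + 11*t + 28)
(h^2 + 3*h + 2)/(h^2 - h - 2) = (h + 2)/(h - 2)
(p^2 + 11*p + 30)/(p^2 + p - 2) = (p^2 + 11*p + 30)/(p^2 + p - 2)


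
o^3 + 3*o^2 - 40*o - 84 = (o - 6)*(o + 2)*(o + 7)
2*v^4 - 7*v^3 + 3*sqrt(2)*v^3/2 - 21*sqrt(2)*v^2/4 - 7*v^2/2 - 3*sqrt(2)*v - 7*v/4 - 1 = (v - 4)*(v + 1/2)*(sqrt(2)*v + 1/2)*(sqrt(2)*v + 1)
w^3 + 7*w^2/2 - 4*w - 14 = (w - 2)*(w + 2)*(w + 7/2)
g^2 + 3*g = g*(g + 3)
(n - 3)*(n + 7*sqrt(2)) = n^2 - 3*n + 7*sqrt(2)*n - 21*sqrt(2)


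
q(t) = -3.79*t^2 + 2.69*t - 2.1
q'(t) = 2.69 - 7.58*t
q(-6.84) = -197.82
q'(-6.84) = 54.54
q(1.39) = -5.68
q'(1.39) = -7.85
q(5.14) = -88.40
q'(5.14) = -36.27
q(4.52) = -67.37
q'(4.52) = -31.57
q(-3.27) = -51.42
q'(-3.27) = 27.48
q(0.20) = -1.71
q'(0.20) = 1.17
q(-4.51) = -91.32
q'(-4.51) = 36.88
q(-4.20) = -80.25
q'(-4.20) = 34.53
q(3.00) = -28.14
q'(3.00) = -20.05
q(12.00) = -515.58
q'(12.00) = -88.27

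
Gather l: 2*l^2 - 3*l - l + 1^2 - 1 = 2*l^2 - 4*l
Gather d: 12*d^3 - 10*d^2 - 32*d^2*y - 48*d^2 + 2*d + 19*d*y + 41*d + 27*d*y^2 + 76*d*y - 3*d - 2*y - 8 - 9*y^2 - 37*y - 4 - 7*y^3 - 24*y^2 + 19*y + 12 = 12*d^3 + d^2*(-32*y - 58) + d*(27*y^2 + 95*y + 40) - 7*y^3 - 33*y^2 - 20*y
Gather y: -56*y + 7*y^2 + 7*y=7*y^2 - 49*y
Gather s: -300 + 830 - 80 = 450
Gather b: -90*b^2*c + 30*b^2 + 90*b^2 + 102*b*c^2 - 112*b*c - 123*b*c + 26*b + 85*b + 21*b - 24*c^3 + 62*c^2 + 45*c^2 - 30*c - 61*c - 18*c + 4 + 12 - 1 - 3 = b^2*(120 - 90*c) + b*(102*c^2 - 235*c + 132) - 24*c^3 + 107*c^2 - 109*c + 12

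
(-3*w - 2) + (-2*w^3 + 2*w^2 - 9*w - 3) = -2*w^3 + 2*w^2 - 12*w - 5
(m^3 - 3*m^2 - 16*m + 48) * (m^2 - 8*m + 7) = m^5 - 11*m^4 + 15*m^3 + 155*m^2 - 496*m + 336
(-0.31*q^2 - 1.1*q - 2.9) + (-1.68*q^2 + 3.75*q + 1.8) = -1.99*q^2 + 2.65*q - 1.1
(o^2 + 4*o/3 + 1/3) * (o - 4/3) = o^3 - 13*o/9 - 4/9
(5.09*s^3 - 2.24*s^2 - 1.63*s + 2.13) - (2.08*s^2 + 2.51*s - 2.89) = 5.09*s^3 - 4.32*s^2 - 4.14*s + 5.02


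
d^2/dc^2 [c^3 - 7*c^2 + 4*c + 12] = 6*c - 14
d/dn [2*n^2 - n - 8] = 4*n - 1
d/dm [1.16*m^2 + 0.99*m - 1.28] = 2.32*m + 0.99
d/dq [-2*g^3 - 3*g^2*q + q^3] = -3*g^2 + 3*q^2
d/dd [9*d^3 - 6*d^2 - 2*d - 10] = 27*d^2 - 12*d - 2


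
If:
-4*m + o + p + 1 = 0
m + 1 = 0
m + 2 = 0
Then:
No Solution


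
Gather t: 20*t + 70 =20*t + 70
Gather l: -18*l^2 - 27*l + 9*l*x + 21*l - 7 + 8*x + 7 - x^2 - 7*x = -18*l^2 + l*(9*x - 6) - x^2 + x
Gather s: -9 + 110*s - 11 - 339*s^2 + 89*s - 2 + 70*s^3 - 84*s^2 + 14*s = 70*s^3 - 423*s^2 + 213*s - 22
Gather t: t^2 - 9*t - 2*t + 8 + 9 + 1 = t^2 - 11*t + 18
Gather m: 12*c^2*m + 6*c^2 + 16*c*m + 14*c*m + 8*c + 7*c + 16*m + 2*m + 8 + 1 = 6*c^2 + 15*c + m*(12*c^2 + 30*c + 18) + 9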